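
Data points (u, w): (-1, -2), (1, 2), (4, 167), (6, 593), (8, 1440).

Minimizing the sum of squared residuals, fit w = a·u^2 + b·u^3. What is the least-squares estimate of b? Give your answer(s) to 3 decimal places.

b = 3.011

Normal-equation sums: Σu^2·u^2 = 5650, Σu^2·u^3 = 41568, Σu^3·u^3 = 312898.
Moment sums: Σu^2·w = 116180, Σu^3·w = 876060.
MᵀM·[a, b]ᵀ = Mᵀw becomes [[5650, 41568]; [41568, 312898]]·[a, b]ᵀ = [116180, 876060]ᵀ.
Determinant 5650·312898 − 41568² = 39975076.
a = (116180·312898 − 41568·876060)/39975076 = -15893110/9993769; b = (5650·876060 − 41568·116180)/39975076 = 30092190/9993769.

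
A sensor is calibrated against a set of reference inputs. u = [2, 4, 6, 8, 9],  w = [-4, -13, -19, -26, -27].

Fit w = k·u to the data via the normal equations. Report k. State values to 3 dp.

Forming XᵀX = [[201]] and Xᵀw = [-625]ᵀ gives XᵀX·[k]ᵀ = Xᵀw.
k = (-625)/201 = -3.10945.

k = -3.109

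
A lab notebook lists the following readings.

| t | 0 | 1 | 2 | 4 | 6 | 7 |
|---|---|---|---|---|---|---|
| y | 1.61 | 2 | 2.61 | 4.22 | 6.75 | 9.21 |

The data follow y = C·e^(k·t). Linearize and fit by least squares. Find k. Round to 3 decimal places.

Let Y = ln y. Fitting Y = k·t + ln C by least squares:
Σt = 20.0000, Σ(t)² = 106.0000, Σln y = 7.6984, Σt·ln y = 35.3705.
Equations: 106.0000·k + 20.0000·ln C = 35.3705;  20.0000·k + 6·ln C = 7.6984.
Δ = 106.0000·6 − (20.0000)² = 236.0000; k = (35.3705·6 − 20.0000·7.6984)/236.0000 = 0.24684, ln C = (106.0000·7.6984 − 20.0000·35.3705)/236.0000 = 0.46026.

k = 0.247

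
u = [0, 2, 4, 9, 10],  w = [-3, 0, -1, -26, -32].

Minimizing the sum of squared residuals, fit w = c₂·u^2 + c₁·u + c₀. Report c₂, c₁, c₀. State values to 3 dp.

With design matrix M, MᵀM = [[16833, 1801, 201]; [1801, 201, 25]; [201, 25, 5]] and Mᵀw = [-5322, -558, -62]ᵀ.
Inverting the 3×3 Gram matrix, [c₂, c₁, c₀]ᵀ = [-5513/9874, 25521/9874, -14210/4937]ᵀ.

c₂ = -0.558, c₁ = 2.585, c₀ = -2.878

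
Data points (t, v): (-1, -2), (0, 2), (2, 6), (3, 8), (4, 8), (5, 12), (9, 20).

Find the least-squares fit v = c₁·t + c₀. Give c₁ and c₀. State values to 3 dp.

Compute the Gram sums: Σt·t = 136, Σt = 22, Σ1 = 7.
For Xᵀv: Σt·v = 310, Σv = 54.
det = 136·7 − 22² = 468.
c₁ = (310·7 − 22·54)/468 = 491/234; c₀ = (136·54 − 22·310)/468 = 131/117.

c₁ = 2.098, c₀ = 1.120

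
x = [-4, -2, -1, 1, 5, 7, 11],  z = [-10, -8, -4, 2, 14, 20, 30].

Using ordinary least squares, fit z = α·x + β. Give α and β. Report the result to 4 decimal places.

Forming MᵀM = [[217, 17]; [17, 7]] and Mᵀz = [602, 44]ᵀ gives MᵀM·[α, β]ᵀ = Mᵀz.
det = 217·7 − 17² = 1230.
α = (602·7 − 17·44)/1230 = 1733/615; β = (217·44 − 17·602)/1230 = -343/615.

α = 2.8179, β = -0.5577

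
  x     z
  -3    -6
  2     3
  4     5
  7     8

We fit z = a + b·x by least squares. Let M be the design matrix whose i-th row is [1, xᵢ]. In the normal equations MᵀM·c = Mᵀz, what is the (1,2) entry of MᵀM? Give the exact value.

Row 1 ↔ basis 1, column 2 ↔ basis x, so (MᵀM)_{1,2} = Σᵢ x = (1)·(-3) + (1)·(2) + (1)·(4) + (1)·(7) = 10.

10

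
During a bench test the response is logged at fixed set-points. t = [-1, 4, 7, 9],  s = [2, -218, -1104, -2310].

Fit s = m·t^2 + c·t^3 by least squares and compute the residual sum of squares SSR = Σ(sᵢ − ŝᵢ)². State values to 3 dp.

SSR = 1.264

The normal system MᵀM·[m, c]ᵀ = Mᵀs is [[9219, 76879]; [76879, 653187]]·[m, c]ᵀ = [-244692, -2076616]ᵀ.
Δ = 9219·653187 − 76879² = 111350312.
m = ((-244692)·653187 − 76879·(-2076616))/111350312 = -45367985/27837578; c = (9219·(-2076616) − 76879·(-244692))/111350312 = -83161659/27837578.
Residuals: 8940741/13918789, -10179034/13918789, 7397095/13918789, -2574492/13918789; SSR = 17594534/13918789.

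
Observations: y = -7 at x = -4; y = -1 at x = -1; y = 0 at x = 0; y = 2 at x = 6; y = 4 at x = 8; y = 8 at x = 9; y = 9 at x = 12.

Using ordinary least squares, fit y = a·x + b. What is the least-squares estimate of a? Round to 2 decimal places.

a = 0.88

AᵀA·[a, b]ᵀ = Aᵀy reads: 342·a + 30·b = 253;  30·a + 7·b = 15.
(Σx·x = 342, Σx = 30, Σ1 = 7, Σx·y = 253, Σy = 15.)
det = 342·7 − 30² = 1494.
a = (253·7 − 30·15)/1494 = 1321/1494; b = (342·15 − 30·253)/1494 = -410/249.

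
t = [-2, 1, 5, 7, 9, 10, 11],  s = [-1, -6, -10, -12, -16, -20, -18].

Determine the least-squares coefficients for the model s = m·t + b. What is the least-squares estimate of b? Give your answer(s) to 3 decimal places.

b = -3.796

Sums needed: Σt·t = 381, Σt = 41, Σ1 = 7.
Moment sums: Σt·s = -680, Σs = -83.
Normal equations: [[381, 41]; [41, 7]]·[m, b]ᵀ = [-680, -83]ᵀ.
det = 381·7 − 41² = 986.
m = ((-680)·7 − 41·(-83))/986 = -1357/986; b = (381·(-83) − 41·(-680))/986 = -3743/986.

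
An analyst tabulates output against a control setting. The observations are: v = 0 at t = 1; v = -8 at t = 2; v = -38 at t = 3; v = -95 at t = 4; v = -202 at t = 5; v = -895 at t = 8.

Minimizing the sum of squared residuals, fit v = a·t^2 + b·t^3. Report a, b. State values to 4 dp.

a = 1.8686, b = -1.9817

With design matrix A, AᵀA = [[5075, 37193]; [37193, 282659]] and Aᵀv = [-64224, -490660]ᵀ.
Eliminating b: 282659·(row 1) − 37193·(row 2) gives 51175176·a = 282659·(-64224) − 37193·(-490660) = 95625764, so a = 1838957/984138.
Then b = ((-490660) − 37193·(1838957/984138))/282659 = -25354067/12793794.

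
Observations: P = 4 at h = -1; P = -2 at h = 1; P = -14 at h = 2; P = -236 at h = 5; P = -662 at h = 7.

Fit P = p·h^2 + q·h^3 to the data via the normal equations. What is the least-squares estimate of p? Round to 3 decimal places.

Entries of MᵀM: Σh^2·h^2 = 3044, Σh^2·h^3 = 19964, Σh^3·h^3 = 133340.
And Σh^2·P = -38392, Σh^3·P = -256684.
Normal equations: [[3044, 19964]; [19964, 133340]]·[p, q]ᵀ = [-38392, -256684]ᵀ.
Eliminating q: 133340·(row 1) − 19964·(row 2) gives 7325664·p = 133340·(-38392) − 19964·(-256684) = 5250096, so p = 109377/152618.
Then q = ((-256684) − 19964·(109377/152618))/133340 = -310171/152618.

p = 0.717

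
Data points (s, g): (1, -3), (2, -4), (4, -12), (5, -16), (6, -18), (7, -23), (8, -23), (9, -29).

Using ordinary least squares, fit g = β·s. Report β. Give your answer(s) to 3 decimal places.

β = -3.091

XᵀX·[β]ᵀ = Xᵀg reads: 276·β = -853.
Hence β = -853 / 276 ≈ -3.09058.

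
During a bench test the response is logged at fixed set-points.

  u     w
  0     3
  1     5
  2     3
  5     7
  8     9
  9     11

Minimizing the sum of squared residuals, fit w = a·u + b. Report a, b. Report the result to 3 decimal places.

Compute the Gram sums: Σu·u = 175, Σu = 25, Σ1 = 6.
Moment sums: Σu·w = 217, Σw = 38.
AᵀA·[a, b]ᵀ = Aᵀw becomes [[175, 25]; [25, 6]]·[a, b]ᵀ = [217, 38]ᵀ.
det = 175·6 − 25² = 425.
a = (217·6 − 25·38)/425 = 352/425; b = (175·38 − 25·217)/425 = 49/17.

a = 0.828, b = 2.882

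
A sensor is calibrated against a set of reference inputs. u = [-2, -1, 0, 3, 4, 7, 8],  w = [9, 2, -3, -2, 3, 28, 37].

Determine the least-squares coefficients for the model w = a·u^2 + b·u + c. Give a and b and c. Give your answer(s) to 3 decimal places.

Normal-equation sums: Σu^2·u^2 = 6851, Σu^2·u = 937, Σu^2 = 143, Σu·u = 143, Σu = 19, Σ1 = 7.
And Σu^2·w = 3808, Σu·w = 478, Σw = 74.
Normal equations: [[6851, 937, 143]; [937, 143, 19]; [143, 19, 7]]·[a, b, c]ᵀ = [3808, 478, 74]ᵀ.
Inverting the 3×3 Gram matrix, [a, b, c]ᵀ = [101210/101577, -299671/101577, -1227/691]ᵀ.

a = 0.996, b = -2.950, c = -1.776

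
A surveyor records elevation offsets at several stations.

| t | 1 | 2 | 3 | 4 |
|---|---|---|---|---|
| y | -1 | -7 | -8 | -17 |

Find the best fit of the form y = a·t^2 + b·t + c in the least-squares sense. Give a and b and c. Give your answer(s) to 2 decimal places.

Forming MᵀM = [[354, 100, 30]; [100, 30, 10]; [30, 10, 4]] and Mᵀy = [-373, -107, -33]ᵀ gives MᵀM·[a, b, c]ᵀ = Mᵀy.
Row-reducing yields a = -3/4, b = -23/20, c = 1/4.

a = -0.75, b = -1.15, c = 0.25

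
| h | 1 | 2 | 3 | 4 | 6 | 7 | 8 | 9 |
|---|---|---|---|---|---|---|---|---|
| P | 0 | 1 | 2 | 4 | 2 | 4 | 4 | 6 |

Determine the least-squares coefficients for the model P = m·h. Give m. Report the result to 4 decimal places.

Forming MᵀM = [[260]] and MᵀP = [150]ᵀ gives MᵀM·[m]ᵀ = MᵀP.
Hence m = 150 / 260 ≈ 0.576923.

m = 0.5769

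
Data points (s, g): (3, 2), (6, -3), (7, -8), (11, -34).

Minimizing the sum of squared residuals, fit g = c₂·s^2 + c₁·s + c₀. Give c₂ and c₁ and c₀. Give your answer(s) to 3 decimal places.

MᵀM·[c₂, c₁, c₀]ᵀ = Mᵀg reads: 18419·c₂ + 1917·c₁ + 215·c₀ = -4596;  1917·c₂ + 215·c₁ + 27·c₀ = -442;  215·c₂ + 27·c₁ + 4·c₀ = -43.
Row-reducing yields c₂ = -1037/1958, c₁ = 5675/1958, c₀ = -1808/979.

c₂ = -0.530, c₁ = 2.898, c₀ = -1.847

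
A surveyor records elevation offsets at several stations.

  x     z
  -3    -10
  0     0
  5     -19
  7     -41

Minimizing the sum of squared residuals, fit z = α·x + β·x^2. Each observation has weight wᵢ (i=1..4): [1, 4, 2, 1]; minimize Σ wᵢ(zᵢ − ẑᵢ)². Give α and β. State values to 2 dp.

The normal system MᵀWM·[α, β]ᵀ = MᵀWz is [[108, 566]; [566, 3732]]·[α, β]ᵀ = [-447, -3049]ᵀ.
Eliminating β: 3732·(row 1) − 566·(row 2) gives 82700·α = 3732·(-447) − 566·(-3049) = 57530, so α = 5753/8270.
Then β = ((-3049) − 566·(5753/8270))/3732 = -7629/8270.

α = 0.70, β = -0.92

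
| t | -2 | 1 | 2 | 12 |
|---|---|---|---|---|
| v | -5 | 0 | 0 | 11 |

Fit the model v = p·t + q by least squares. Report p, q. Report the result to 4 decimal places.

p = 1.1061, q = -2.0948

Forming MᵀM = [[153, 13]; [13, 4]] and Mᵀv = [142, 6]ᵀ gives MᵀM·[p, q]ᵀ = Mᵀv.
Δ = 153·4 − 13² = 443.
p = (142·4 − 13·6)/443 = 490/443; q = (153·6 − 13·142)/443 = -928/443.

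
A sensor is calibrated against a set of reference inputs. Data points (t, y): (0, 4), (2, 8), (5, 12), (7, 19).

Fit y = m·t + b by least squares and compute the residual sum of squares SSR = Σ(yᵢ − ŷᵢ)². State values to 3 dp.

Sums needed: Σt·t = 78, Σt = 14, Σ1 = 4.
For Xᵀy: Σt·y = 209, Σy = 43.
XᵀX·[m, b]ᵀ = Xᵀy becomes [[78, 14]; [14, 4]]·[m, b]ᵀ = [209, 43]ᵀ.
det = 78·4 − 14² = 116.
m = (209·4 − 14·43)/116 = 117/58; b = (78·43 − 14·209)/116 = 107/29.
Residuals: 9/29, 8/29, -103/58, 69/58; SSR = 275/58.

SSR = 4.741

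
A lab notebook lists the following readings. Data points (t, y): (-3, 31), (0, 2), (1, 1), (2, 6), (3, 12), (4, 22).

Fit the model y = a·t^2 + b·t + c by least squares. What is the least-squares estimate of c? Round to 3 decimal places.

Compute the Gram sums: Σt^2·t^2 = 435, Σt^2·t = 73, Σt^2 = 39, Σt·t = 39, Σt = 7, Σ1 = 6.
Right-hand side: Σt^2·y = 764, Σt·y = 44, Σy = 74.
Normal equations: [[435, 73, 39]; [73, 39, 7]; [39, 7, 6]]·[a, b, c]ᵀ = [764, 44, 74]ᵀ.
Row-reducing yields a = 989/484, b = -703/220, c = 3363/1210.

c = 2.779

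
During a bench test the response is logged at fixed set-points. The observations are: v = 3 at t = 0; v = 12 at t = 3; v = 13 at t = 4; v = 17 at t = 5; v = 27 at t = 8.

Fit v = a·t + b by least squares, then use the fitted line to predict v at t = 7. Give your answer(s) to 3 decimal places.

Sums needed: Σt·t = 114, Σt = 20, Σ1 = 5.
Right-hand side: Σt·v = 389, Σv = 72.
Normal equations: [[114, 20]; [20, 5]]·[a, b]ᵀ = [389, 72]ᵀ.
Eliminating b: 5·(row 1) − 20·(row 2) gives 170·a = 5·389 − 20·72 = 505, so a = 101/34.
Then b = (72 − 20·(101/34))/5 = 214/85.
At t = 7: v̂ = (101/34)·(7) + (214/85)·(1) = 3963/170.

v̂ = 23.312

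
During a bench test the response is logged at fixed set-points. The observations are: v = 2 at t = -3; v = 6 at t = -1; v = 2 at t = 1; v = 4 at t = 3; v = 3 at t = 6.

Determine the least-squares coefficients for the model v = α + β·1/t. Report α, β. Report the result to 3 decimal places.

α = 3.450, β = -1.515

Entries of AᵀA: Σ1 = 5, Σ1/t = 1/6, Σ1/t·1/t = 9/4.
Moment sums: Σv = 17, Σ1/t·v = -17/6.
AᵀA·[α, β]ᵀ = Aᵀv becomes [[5, 1/6]; [1/6, 9/4]]·[α, β]ᵀ = [17, -17/6]ᵀ.
Δ = 5·(9/4) − (1/6)² = 101/9.
α = (17·(9/4) − (1/6)·(-17/6))/(101/9) = 697/202; β = (5·(-17/6) − (1/6)·17)/(101/9) = -153/101.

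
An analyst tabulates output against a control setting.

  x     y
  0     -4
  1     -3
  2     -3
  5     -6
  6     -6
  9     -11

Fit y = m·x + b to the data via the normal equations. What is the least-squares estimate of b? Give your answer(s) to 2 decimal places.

b = -2.41

The normal system MᵀM·[m, b]ᵀ = Mᵀy is [[147, 23]; [23, 6]]·[m, b]ᵀ = [-174, -33]ᵀ.
Eliminating b: 6·(row 1) − 23·(row 2) gives 353·m = 6·(-174) − 23·(-33) = -285, so m = -285/353.
Then b = ((-33) − 23·(-285/353))/6 = -849/353.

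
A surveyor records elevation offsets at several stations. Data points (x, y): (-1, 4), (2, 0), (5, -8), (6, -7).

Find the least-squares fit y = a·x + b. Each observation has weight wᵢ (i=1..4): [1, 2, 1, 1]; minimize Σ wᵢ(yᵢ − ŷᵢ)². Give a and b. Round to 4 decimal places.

The normal equations are: 70·a + 14·b = -86;  14·a + 5·b = -11.
Eliminating b: 5·(row 1) − 14·(row 2) gives 154·a = 5·(-86) − 14·(-11) = -276, so a = -138/77.
Then b = ((-11) − 14·(-138/77))/5 = 31/11.

a = -1.7922, b = 2.8182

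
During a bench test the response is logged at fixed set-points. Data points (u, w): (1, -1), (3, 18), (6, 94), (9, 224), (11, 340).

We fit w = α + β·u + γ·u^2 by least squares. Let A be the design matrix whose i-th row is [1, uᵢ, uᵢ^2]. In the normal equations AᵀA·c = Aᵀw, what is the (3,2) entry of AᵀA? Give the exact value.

Row 3 ↔ basis u^2, column 2 ↔ basis u, so (AᵀA)_{3,2} = Σᵢ (u^2)·(u) = (1)·(1) + (9)·(3) + (36)·(6) + (81)·(9) + (121)·(11) = 2304.

2304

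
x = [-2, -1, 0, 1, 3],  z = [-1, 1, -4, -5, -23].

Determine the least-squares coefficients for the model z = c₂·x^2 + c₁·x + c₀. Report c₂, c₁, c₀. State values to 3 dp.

Sums needed: Σx^2·x^2 = 99, Σx^2·x = 19, Σx^2 = 15, Σx·x = 15, Σx = 1, Σ1 = 5.
For Mᵀz: Σx^2·z = -215, Σx·z = -73, Σz = -32.
Row-reducing yields c₂ = -1739/1358, c₁ = -4231/1358, c₀ = -1314/679.

c₂ = -1.281, c₁ = -3.116, c₀ = -1.935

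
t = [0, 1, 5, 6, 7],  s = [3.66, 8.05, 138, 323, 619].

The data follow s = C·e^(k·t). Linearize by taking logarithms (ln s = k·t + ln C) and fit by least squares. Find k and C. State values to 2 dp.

With ln sᵢ as the transformed response and tᵢ as the regressor:
Σt = 19.0000, Σ(t)² = 111.0000, Σln s = 20.5161, Σt·ln s = 106.3846.
Normal system: [[111.0000, 19.0000]; [19.0000, 5]]·[k, ln C]ᵀ = [106.3846, 20.5161]ᵀ.
Solving (det = 194.0000): k = 0.73256, ln C = 1.31951, so C = exp(1.31951) = 3.74159.

k = 0.73, C = 3.74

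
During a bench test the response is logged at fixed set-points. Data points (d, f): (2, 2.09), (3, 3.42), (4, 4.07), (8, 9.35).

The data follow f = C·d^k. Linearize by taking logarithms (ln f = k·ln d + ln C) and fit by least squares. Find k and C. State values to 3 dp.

Let Y = ln f. Fitting Y = k·ln d + ln C by least squares:
Sums: Σln d = 5.2575, Σ(ln d)² = 7.9333, Σln f = 5.6058, Σln d·ln f = 8.4561.
Normal system: [[7.9333, 5.2575]; [5.2575, 4]]·[k, ln C]ᵀ = [8.4561, 5.6058]ᵀ.
Slope k = (n·Σln d·ln f − Σln d·Σln f)/(n·Σ(ln d)² − (Σln d)²) = (4·8.4561 − 5.2575·5.6058)/4.0919 = 1.06347; ln C = (Σln f − k·Σln d)/n = 0.00365, so C = exp(0.00365) = 1.00366.

k = 1.063, C = 1.004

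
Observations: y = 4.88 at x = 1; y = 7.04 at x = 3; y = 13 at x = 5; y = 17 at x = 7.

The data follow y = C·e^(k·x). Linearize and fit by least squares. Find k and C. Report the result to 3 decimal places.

k = 0.218, C = 3.905

With ln yᵢ as the transformed response and xᵢ as the regressor:
XᵀX = [[84.0000, 16.0000]; [16.0000, 4]], rhs = [40.0972, 8.9349]ᵀ  (here Σx = 16.0000, Σ(x)² = 84.0000, Σln y = 8.9349, Σx·ln y = 40.0972).
Δ = 84.0000·4 − (16.0000)² = 80.0000; k = (40.0972·4 − 16.0000·8.9349)/80.0000 = 0.21788, ln C = (84.0000·8.9349 − 16.0000·40.0972)/80.0000 = 1.36222, so C = exp(1.36222) = 3.90485.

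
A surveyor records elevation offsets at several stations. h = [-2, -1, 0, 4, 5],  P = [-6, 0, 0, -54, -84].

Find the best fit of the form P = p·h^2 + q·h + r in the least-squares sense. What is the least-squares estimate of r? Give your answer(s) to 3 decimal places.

AᵀA·[p, q, r]ᵀ = AᵀP reads: 898·p + 180·q + 46·r = -2988;  180·p + 46·q + 6·r = -624;  46·p + 6·q + 5·r = -144.
Inverting the 3×3 Gram matrix, [p, q, r]ᵀ = [-10278/3559, -8328/3559, 2052/3559]ᵀ.

r = 0.577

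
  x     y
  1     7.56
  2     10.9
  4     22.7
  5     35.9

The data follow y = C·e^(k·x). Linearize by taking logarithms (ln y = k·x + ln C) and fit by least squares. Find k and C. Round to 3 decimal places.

With ln yᵢ as the transformed response and xᵢ as the regressor:
Σx = 12.0000, Σ(x)² = 46.0000, Σln y = 11.1147, Σx·ln y = 37.1935.
Equations: 46.0000·k + 12.0000·ln C = 37.1935;  12.0000·k + 4·ln C = 11.1147.
Slope k = (n·Σx·ln y − Σx·Σln y)/(n·Σ(x)² − (Σx)²) = (4·37.1935 − 12.0000·11.1147)/40.0000 = 0.38493; ln C = (Σln y − k·Σx)/n = 1.62388, so C = exp(1.62388) = 5.07275.

k = 0.385, C = 5.073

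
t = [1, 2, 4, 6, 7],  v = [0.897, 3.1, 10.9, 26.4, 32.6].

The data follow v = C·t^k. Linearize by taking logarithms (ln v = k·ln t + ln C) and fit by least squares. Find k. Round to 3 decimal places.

k = 1.866

With ln vᵢ as the transformed response and ln tᵢ as the regressor:
Σln t = 5.8171, Σ(ln t)² = 9.3992, Σln v = 10.1691, Σln t·ln v = 16.7410.
Equations: 9.3992·k + 5.8171·ln C = 16.7410;  5.8171·k + 5·ln C = 10.1691.
Slope k = (n·Σln t·ln v − Σln t·Σln v)/(n·Σ(ln t)² − (Σln t)²) = (5·16.7410 − 5.8171·10.1691)/13.1574 = 1.86587; ln C = (Σln v − k·Σln t)/n = -0.13696.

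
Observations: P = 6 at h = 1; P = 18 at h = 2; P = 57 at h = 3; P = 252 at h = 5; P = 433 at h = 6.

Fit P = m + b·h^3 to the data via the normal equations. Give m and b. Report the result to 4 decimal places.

m = 3.1351, b = 1.9903

Normal-equation sums: Σ1 = 5, Σh^3 = 377, Σh^3·h^3 = 63075.
And ΣP = 766, Σh^3·P = 126717.
Normal equations: [[5, 377]; [377, 63075]]·[m, b]ᵀ = [766, 126717]ᵀ.
det = 5·63075 − 377² = 173246.
m = (766·63075 − 377·126717)/173246 = 18729/5974; b = (5·126717 − 377·766)/173246 = 344803/173246.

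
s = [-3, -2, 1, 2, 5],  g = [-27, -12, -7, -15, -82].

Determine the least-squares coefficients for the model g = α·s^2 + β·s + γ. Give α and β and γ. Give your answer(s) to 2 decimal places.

Setting ∂/∂α … = 0 gives: 739·α + 99·β + 43·γ = -2408;  99·α + 43·β + 3·γ = -342;  43·α + 3·β + 5·γ = -143.
Inverting the 3×3 Gram matrix, [α, β, γ]ᵀ = [-37235/12316, -10431/12316, -12879/6158]ᵀ.

α = -3.02, β = -0.85, γ = -2.09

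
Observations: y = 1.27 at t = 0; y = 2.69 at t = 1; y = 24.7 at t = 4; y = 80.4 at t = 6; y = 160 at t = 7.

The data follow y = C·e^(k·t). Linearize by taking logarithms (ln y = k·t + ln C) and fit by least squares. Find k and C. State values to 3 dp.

Let Y = ln y. Fitting Y = k·t + ln C by least squares:
Σt = 18.0000, Σ(t)² = 102.0000, Σln y = 13.8975, Σt·ln y = 75.6651.
Equations: 102.0000·k + 18.0000·ln C = 75.6651;  18.0000·k + 5·ln C = 13.8975.
Solving (det = 186.0000): k = 0.68908, ln C = 0.29881, so C = exp(0.29881) = 1.34826.

k = 0.689, C = 1.348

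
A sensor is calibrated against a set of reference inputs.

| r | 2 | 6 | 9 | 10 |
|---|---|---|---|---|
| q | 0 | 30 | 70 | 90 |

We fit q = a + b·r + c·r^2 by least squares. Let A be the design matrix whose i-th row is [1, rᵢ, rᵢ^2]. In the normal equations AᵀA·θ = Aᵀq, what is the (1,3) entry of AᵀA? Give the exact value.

Row 1 ↔ basis 1, column 3 ↔ basis r^2, so (AᵀA)_{1,3} = Σᵢ r^2 = (1)·(4) + (1)·(36) + (1)·(81) + (1)·(100) = 221.

221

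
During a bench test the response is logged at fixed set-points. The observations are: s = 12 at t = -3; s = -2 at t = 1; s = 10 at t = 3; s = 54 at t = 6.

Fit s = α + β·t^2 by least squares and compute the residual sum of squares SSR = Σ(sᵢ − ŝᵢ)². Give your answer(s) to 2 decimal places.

SSR = 2.03

Sums needed: Σ1 = 4, Σt^2 = 55, Σt^2·t^2 = 1459.
Moment sums: Σs = 74, Σt^2·s = 2140.
Eliminating β: 1459·(row 1) − 55·(row 2) gives 2811·α = 1459·74 − 55·2140 = -9734, so α = -9734/2811.
Then β = (2140 − 55·(-9734/2811))/1459 = 4490/2811.
Residuals: 3056/2811, -126/937, -2566/2811, -112/2811; SSR = 5720/2811.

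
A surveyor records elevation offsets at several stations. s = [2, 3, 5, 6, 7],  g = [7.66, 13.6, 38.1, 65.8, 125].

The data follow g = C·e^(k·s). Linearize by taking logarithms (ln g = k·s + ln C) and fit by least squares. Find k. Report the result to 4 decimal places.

k = 0.5486

Taking logs, ln g = k·s + ln C, so regress ln g on s.
XᵀX = [[123.0000, 23.0000]; [23.0000, 5]], rhs = [89.0212, 17.3012]ᵀ  (here Σs = 23.0000, Σ(s)² = 123.0000, Σln g = 17.3012, Σs·ln g = 89.0212).
Slope k = (n·Σs·ln g − Σs·Σln g)/(n·Σ(s)² − (Σs)²) = (5·89.0212 − 23.0000·17.3012)/86.0000 = 0.54858; ln C = (Σln g − k·Σs)/n = 0.93678.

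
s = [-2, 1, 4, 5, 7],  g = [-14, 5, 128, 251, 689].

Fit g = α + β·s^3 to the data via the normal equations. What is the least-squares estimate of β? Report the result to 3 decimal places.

β = 2.002

From the data, Σ1 = 5, Σs^3 = 525, Σs^3·s^3 = 137435.
Right-hand side: Σg = 1059, Σs^3·g = 276011.
Eliminating β: 137435·(row 1) − 525·(row 2) gives 411550·α = 137435·1059 − 525·276011 = 637890, so α = 63789/41155.
Then β = (276011 − 525·(63789/41155))/137435 = 82408/41155.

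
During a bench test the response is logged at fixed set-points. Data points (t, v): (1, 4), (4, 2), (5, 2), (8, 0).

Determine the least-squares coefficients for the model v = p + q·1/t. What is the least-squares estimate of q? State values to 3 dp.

Forming AᵀA = [[4, 63/40]; [63/40, 1789/1600]] and Aᵀv = [8, 49/10]ᵀ gives AᵀA·[p, q]ᵀ = Aᵀv.
Eliminating q: (1789/1600)·(row 1) − (63/40)·(row 2) gives (3187/1600)·p = (1789/1600)·8 − (63/40)·(49/10) = 491/400, so p = 1964/3187.
Then q = ((49/10) − (63/40)·(1964/3187))/(1789/1600) = 11200/3187.

q = 3.514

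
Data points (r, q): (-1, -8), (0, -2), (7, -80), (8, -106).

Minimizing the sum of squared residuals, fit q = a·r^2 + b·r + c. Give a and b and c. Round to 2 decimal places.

With design matrix X, XᵀX = [[6498, 854, 114]; [854, 114, 14]; [114, 14, 4]] and Xᵀq = [-10712, -1400, -196]ᵀ.
Solving the 3×3 system (Gaussian elimination) gives a = -2, b = 196/65, c = -166/65.

a = -2.00, b = 3.02, c = -2.55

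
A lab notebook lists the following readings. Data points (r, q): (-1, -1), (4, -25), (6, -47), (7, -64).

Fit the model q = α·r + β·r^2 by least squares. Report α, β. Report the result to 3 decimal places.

α = -1.548, β = -1.079

Compute the Gram sums: Σr·r = 102, Σr·r^2 = 622, Σr^2·r^2 = 3954.
Moment sums: Σr·q = -829, Σr^2·q = -5229.
Determinant 102·3954 − 622² = 16424.
α = ((-829)·3954 − 622·(-5229))/16424 = -6357/4106; β = (102·(-5229) − 622·(-829))/16424 = -2215/2053.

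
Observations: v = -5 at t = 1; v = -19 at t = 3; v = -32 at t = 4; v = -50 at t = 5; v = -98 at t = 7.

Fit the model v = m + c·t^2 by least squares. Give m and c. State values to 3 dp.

Compute the Gram sums: Σ1 = 5, Σt^2 = 100, Σt^2·t^2 = 3364.
For Xᵀv: Σv = -204, Σt^2·v = -6740.
So XᵀX·[m, c]ᵀ = Xᵀv: [[5, 100]; [100, 3364]]·[m, c]ᵀ = [-204, -6740]ᵀ.
Determinant 5·3364 − 100² = 6820.
m = ((-204)·3364 − 100·(-6740))/6820 = -3064/1705; c = (5·(-6740) − 100·(-204))/6820 = -665/341.

m = -1.797, c = -1.950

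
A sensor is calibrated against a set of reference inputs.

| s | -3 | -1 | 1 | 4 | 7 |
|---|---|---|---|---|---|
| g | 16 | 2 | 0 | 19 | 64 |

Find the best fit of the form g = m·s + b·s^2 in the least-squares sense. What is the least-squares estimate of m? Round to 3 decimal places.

m = -1.001

Setting ∂/∂m … = 0 gives: 76·m + 380·b = 474;  380·m + 2740·b = 3586.
(Σs·s = 76, Σs·s^2 = 380, Σs^2·s^2 = 2740, Σs·g = 474, Σs^2·g = 3586.)
Determinant 76·2740 − 380² = 63840.
m = (474·2740 − 380·3586)/63840 = -799/798; b = (76·3586 − 380·474)/63840 = 152/105.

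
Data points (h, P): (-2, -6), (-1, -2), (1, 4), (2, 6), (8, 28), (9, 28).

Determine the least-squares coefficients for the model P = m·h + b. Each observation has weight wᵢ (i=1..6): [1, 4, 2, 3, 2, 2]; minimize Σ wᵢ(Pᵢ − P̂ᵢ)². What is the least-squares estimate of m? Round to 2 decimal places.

m = 3.18

Entries of XᵀWX: Σwᵢ·h·h = 312, Σwᵢ·h = 36, Σwᵢ·1 = 14.
For XᵀWP: Σwᵢ·h·P = 1016, Σwᵢ·P = 124.
Normal equations: [[312, 36]; [36, 14]]·[m, b]ᵀ = [1016, 124]ᵀ.
det = 312·14 − 36² = 3072.
m = (1016·14 − 36·124)/3072 = 305/96; b = (312·124 − 36·1016)/3072 = 11/16.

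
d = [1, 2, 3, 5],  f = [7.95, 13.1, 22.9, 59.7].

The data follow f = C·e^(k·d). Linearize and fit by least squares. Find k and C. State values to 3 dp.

Let Y = ln f. Fitting Y = k·d + ln C by least squares:
Sums: Σd = 11.0000, Σ(d)² = 39.0000, Σln f = 11.8663, Σd·ln f = 37.0585.
Normal system: [[39.0000, 11.0000]; [11.0000, 4]]·[k, ln C]ᵀ = [37.0585, 11.8663]ᵀ.
Solving (det = 35.0000): k = 0.50586, ln C = 1.57545, so C = exp(1.57545) = 4.83291.

k = 0.506, C = 4.833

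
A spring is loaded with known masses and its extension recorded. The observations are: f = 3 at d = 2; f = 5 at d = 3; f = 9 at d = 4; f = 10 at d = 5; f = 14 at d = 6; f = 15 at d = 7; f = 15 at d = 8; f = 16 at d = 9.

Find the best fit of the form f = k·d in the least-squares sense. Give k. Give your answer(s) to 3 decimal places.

k = 1.972

With design matrix M, MᵀM = [[284]] and Mᵀf = [560]ᵀ.
k = 560/284 = 1.97183.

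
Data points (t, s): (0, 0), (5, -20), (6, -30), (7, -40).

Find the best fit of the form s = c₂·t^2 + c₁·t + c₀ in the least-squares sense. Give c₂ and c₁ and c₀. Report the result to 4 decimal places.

Compute the Gram sums: Σt^2·t^2 = 4322, Σt^2·t = 684, Σt^2 = 110, Σt·t = 110, Σt = 18, Σ1 = 4.
Moment sums: Σt^2·s = -3540, Σt·s = -560, Σs = -90.
So MᵀM·[c₂, c₁, c₀]ᵀ = Mᵀs: [[4322, 684, 110]; [684, 110, 18]; [110, 18, 4]]·[c₂, c₁, c₀]ᵀ = [-3540, -560, -90]ᵀ.
Inverting the 3×3 Gram matrix, [c₂, c₁, c₀]ᵀ = [-795/946, 125/946, 15/946]ᵀ.

c₂ = -0.8404, c₁ = 0.1321, c₀ = 0.0159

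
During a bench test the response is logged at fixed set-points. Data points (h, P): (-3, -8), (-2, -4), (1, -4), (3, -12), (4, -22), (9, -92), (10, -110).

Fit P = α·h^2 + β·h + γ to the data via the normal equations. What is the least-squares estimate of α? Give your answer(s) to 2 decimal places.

The normal system MᵀM·[α, β, γ]ᵀ = MᵀP is [[16996, 1786, 220]; [1786, 220, 22]; [220, 22, 7]]·[α, β, γ]ᵀ = [-19004, -2024, -252]ᵀ.
Row-reducing yields α = -62920/62769, β = -56086/62769, γ = -105928/62769.

α = -1.00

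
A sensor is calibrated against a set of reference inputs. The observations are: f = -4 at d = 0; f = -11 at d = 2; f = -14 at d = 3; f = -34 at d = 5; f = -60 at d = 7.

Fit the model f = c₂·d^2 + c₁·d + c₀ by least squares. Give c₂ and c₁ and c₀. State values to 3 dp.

c₂ = -1.055, c₁ = -0.588, c₀ = -4.241

The normal equations are: 3123·c₂ + 503·c₁ + 87·c₀ = -3960;  503·c₂ + 87·c₁ + 17·c₀ = -654;  87·c₂ + 17·c₁ + 5·c₀ = -123.
Solving the 3×3 system (Gaussian elimination) gives c₂ = -10701/10142, c₁ = -5967/10142, c₀ = -21504/5071.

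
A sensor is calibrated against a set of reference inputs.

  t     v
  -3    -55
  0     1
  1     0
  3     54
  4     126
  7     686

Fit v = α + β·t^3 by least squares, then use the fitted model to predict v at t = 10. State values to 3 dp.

Forming XᵀX = [[6, 408]; [408, 123204]] and Xᵀv = [812, 246305]ᵀ gives XᵀX·[α, β]ᵀ = Xᵀv.
Eliminating β: 123204·(row 1) − 408·(row 2) gives 572760·α = 123204·812 − 408·246305 = -450792, so α = -6261/7955.
Then β = (246305 − 408·(-6261/7955))/123204 = 191089/95460.
At t = 10: v̂ = (-6261/7955)·(1) + (191089/95460)·(1000) = 47753467/23865.

v̂ = 2000.983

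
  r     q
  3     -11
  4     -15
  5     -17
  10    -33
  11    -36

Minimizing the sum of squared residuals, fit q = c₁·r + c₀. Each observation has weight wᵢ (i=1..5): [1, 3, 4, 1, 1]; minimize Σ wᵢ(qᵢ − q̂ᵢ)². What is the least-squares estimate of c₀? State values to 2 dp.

c₀ = -2.07

With design matrix M, MᵀWM = [[378, 56]; [56, 10]] and MᵀWq = [-1279, -193]ᵀ.
det = 378·10 − 56² = 644.
c₁ = ((-1279)·10 − 56·(-193))/644 = -991/322; c₀ = (378·(-193) − 56·(-1279))/644 = -95/46.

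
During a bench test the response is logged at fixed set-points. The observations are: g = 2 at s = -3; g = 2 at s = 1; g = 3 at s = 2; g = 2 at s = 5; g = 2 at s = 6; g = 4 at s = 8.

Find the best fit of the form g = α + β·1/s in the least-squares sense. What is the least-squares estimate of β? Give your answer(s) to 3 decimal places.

β = -0.080

Entries of XᵀX: Σ1 = 6, Σ1/s = 199/120, Σ1/s·1/s = 20801/14400.
Moment sums: Σg = 15, Σ1/s·g = 61/15.
XᵀX·[α, β]ᵀ = Xᵀg becomes [[6, 199/120]; [199/120, 20801/14400]]·[α, β]ᵀ = [15, 61/15]ᵀ.
Eliminating β: (20801/14400)·(row 1) − (199/120)·(row 2) gives (17041/2880)·α = (20801/14400)·15 − (199/120)·(61/15) = 214903/14400, so α = 214903/85205.
Then β = ((61/15) − (199/120)·(214903/85205))/(20801/14400) = -1368/17041.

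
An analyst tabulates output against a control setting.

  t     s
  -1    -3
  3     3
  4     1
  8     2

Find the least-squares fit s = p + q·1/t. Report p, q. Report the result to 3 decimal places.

Forming XᵀX = [[4, -7/24]; [-7/24, 685/576]] and Xᵀs = [3, 9/2]ᵀ gives XᵀX·[p, q]ᵀ = Xᵀs.
Determinant 4·(685/576) − (-7/24)² = 299/64.
p = (3·(685/576) − (-7/24)·(9/2))/(299/64) = 937/897; q = (4·(9/2) − (-7/24)·3)/(299/64) = 1208/299.

p = 1.045, q = 4.040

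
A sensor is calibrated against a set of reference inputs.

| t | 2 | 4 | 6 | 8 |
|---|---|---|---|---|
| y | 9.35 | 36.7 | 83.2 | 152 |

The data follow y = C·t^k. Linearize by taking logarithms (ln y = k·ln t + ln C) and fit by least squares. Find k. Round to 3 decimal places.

k = 2.007

With ln yᵢ as the transformed response and ln tᵢ as the regressor:
AᵀA = [[9.9367, 5.9506]; [5.9506, 4]], rhs = [24.9126, 15.2833]ᵀ  (here Σln t = 5.9506, Σ(ln t)² = 9.9367, Σln y = 15.2833, Σln t·ln y = 24.9126).
Δ = 9.9367·4 − (5.9506)² = 4.3368; k = (24.9126·4 − 5.9506·15.2833)/4.3368 = 2.00727, ln C = (9.9367·15.2833 − 5.9506·24.9126)/4.3368 = 0.83469.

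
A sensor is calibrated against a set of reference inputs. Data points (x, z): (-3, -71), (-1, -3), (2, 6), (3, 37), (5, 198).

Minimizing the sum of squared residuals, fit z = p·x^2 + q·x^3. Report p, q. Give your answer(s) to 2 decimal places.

p = -1.95, q = 1.98

From the data, Σx^2·x^2 = 804, Σx^2·x^3 = 3156, Σx^3·x^3 = 17148.
And Σx^2·z = 4665, Σx^3·z = 27717.
Normal equations: [[804, 3156]; [3156, 17148]]·[p, q]ᵀ = [4665, 27717]ᵀ.
Δ = 804·17148 − 3156² = 3826656.
p = (4665·17148 − 3156·27717)/3826656 = -34627/17716; q = (804·27717 − 3156·4665)/3826656 = 8752/4429.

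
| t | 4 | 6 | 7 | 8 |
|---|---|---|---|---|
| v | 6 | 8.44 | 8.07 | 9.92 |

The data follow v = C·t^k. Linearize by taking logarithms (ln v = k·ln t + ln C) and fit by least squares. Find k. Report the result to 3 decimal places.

k = 0.665

Taking logs, ln v = k·ln t + ln C, so regress ln v on ln t.
Σln t = 7.2034, Σ(ln t)² = 13.2429, Σln v = 8.3074, Σln t·ln v = 15.1404.
Equations: 13.2429·k + 7.2034·ln C = 15.1404;  7.2034·k + 4·ln C = 8.3074.
Solving (det = 1.0824): k = 0.66507, ln C = 0.87916.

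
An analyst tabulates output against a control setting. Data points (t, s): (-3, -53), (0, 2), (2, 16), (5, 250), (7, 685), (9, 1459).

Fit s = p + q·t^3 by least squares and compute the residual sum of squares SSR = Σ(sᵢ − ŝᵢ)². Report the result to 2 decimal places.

SSR = 5.38

Sums needed: Σ1 = 6, Σt^3 = 1178, Σt^3·t^3 = 665508.
Right-hand side: Σs = 2359, Σt^3·s = 1331375.
So XᵀX·[p, q]ᵀ = Xᵀs: [[6, 1178]; [1178, 665508]]·[p, q]ᵀ = [2359, 1331375]ᵀ.
Determinant 6·665508 − 1178² = 2605364.
p = (2359·665508 − 1178·1331375)/2605364 = 25381/42022; q = (6·1331375 − 1178·2359)/2605364 = 1302337/651341.
Residuals: 497241/1302682, 58663/42022, -781291/1302682, -700561/1302682, -1852823/1302682, 1018881/1302682; SSR = 7006051/1302682.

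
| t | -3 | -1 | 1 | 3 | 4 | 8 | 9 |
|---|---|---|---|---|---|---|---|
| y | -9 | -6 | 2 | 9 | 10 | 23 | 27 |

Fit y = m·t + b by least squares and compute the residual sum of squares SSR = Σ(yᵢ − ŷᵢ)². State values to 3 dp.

SSR = 7.585

From the data, Σt·t = 181, Σt = 21, Σ1 = 7.
And Σt·y = 529, Σy = 56.
MᵀM·[m, b]ᵀ = Mᵀy becomes [[181, 21]; [21, 7]]·[m, b]ᵀ = [529, 56]ᵀ.
Eliminating b: 7·(row 1) − 21·(row 2) gives 826·m = 7·529 − 21·56 = 2527, so m = 361/118.
Then b = (56 − 21·(361/118))/7 = -139/118.
Residuals: 80/59, -104/59, 7/59, 1, -125/118, -35/118, 38/59; SSR = 895/118.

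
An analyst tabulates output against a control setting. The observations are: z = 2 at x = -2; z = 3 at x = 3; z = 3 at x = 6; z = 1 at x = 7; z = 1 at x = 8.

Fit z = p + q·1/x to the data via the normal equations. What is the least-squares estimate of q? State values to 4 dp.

q = 0.5654

Sums needed: Σ1 = 5, Σ1/x = 15/56, Σ1/x·1/x = 11993/28224.
Right-hand side: Σz = 10, Σ1/x·z = 43/56.
AᵀA·[p, q]ᵀ = Aᵀz becomes [[5, 15/56]; [15/56, 11993/28224]]·[p, q]ᵀ = [10, 43/56]ᵀ.
Determinant 5·(11993/28224) − (15/56)² = 14485/7056.
p = (10·(11993/28224) − (15/56)·(43/56))/(14485/7056) = 22825/11588; q = (5·(43/56) − (15/56)·10)/(14485/7056) = 1638/2897.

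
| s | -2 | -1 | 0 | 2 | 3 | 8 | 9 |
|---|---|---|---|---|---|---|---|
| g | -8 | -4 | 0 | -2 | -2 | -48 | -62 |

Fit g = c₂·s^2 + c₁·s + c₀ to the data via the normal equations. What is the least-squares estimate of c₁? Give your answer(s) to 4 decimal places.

Forming XᵀX = [[10771, 1267, 163]; [1267, 163, 19]; [163, 19, 7]] and Xᵀg = [-8156, -932, -126]ᵀ gives XᵀX·[c₂, c₁, c₀]ᵀ = Xᵀg.
Inverting the 3×3 Gram matrix, [c₂, c₁, c₀]ᵀ = [-535/546, 178/91, -269/546]ᵀ.

c₁ = 1.9560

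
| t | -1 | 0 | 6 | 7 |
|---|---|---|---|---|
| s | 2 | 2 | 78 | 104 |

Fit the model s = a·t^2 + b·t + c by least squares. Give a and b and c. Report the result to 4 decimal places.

a = 1.8571, b = 1.5771, c = 1.8400

Normal-equation sums: Σt^2·t^2 = 3698, Σt^2·t = 558, Σt^2 = 86, Σt·t = 86, Σt = 12, Σ1 = 4.
Right-hand side: Σt^2·s = 7906, Σt·s = 1194, Σs = 186.
Normal equations: [[3698, 558, 86]; [558, 86, 12]; [86, 12, 4]]·[a, b, c]ᵀ = [7906, 1194, 186]ᵀ.
Row-reducing yields a = 13/7, b = 276/175, c = 46/25.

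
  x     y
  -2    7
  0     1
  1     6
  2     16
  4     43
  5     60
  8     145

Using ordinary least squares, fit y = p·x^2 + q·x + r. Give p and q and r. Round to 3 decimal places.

Forming AᵀA = [[5010, 702, 114]; [702, 114, 18]; [114, 18, 7]] and Aᵀy = [11566, 1656, 278]ᵀ gives AᵀA·[p, q, r]ᵀ = Aᵀy.
Row-reducing yields p = 53561/27048, q = 17511/9016, r = 5569/2254.

p = 1.980, q = 1.942, r = 2.471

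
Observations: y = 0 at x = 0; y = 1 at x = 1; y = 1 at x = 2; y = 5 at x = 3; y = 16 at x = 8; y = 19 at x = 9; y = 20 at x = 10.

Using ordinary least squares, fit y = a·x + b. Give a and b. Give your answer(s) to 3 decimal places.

a = 2.173, b = -1.385

Entries of MᵀM: Σx·x = 259, Σx = 33, Σ1 = 7.
And Σx·y = 517, Σy = 62.
Eliminating b: 7·(row 1) − 33·(row 2) gives 724·a = 7·517 − 33·62 = 1573, so a = 1573/724.
Then b = (62 − 33·(1573/724))/7 = -1003/724.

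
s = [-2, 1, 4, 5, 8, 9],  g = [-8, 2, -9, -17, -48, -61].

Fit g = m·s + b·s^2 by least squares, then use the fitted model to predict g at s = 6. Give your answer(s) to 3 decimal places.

With design matrix A, AᵀA = [[191, 1423]; [1423, 11555]] and Aᵀg = [-1036, -8612]ᵀ.
Eliminating b: 11555·(row 1) − 1423·(row 2) gives 182076·m = 11555·(-1036) − 1423·(-8612) = 283896, so m = 23658/15173.
Then b = ((-8612) − 1423·(23658/15173))/11555 = -14222/15173.
At s = 6: ĝ = (23658/15173)·(6) + (-14222/15173)·(36) = -370044/15173.

ĝ = -24.388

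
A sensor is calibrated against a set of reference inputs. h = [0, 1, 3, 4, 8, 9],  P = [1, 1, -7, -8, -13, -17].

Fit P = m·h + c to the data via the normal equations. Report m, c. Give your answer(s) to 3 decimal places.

m = -1.943, c = 0.928

Compute the Gram sums: Σh·h = 171, Σh = 25, Σ1 = 6.
For MᵀP: Σh·P = -309, ΣP = -43.
So MᵀM·[m, c]ᵀ = MᵀP: [[171, 25]; [25, 6]]·[m, c]ᵀ = [-309, -43]ᵀ.
Δ = 171·6 − 25² = 401.
m = ((-309)·6 − 25·(-43))/401 = -779/401; c = (171·(-43) − 25·(-309))/401 = 372/401.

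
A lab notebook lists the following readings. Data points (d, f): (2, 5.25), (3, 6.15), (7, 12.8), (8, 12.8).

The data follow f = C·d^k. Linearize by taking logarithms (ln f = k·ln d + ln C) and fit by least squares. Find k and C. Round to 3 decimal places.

Linearized form: ln f = k·ln d + ln C. From the 4 transformed points,
Σln d = 5.8171, Σ(ln d)² = 9.7980, Σln f = 8.5736, Σln d·ln f = 13.4074.
Equations: 9.7980·k + 5.8171·ln C = 13.4074;  5.8171·k + 4·ln C = 8.5736.
Slope k = (n·Σln d·ln f − Σln d·Σln f)/(n·Σ(ln d)² − (Σln d)²) = (4·13.4074 − 5.8171·8.5736)/5.3534 = 0.70163; ln C = (Σln f − k·Σln d)/n = 1.12302, so C = exp(1.12302) = 3.07413.

k = 0.702, C = 3.074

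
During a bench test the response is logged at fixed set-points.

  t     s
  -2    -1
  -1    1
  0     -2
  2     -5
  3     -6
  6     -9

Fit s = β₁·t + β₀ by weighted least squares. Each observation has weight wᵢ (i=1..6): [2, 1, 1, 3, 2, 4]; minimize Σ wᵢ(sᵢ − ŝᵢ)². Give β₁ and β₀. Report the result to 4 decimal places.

β₁ = -1.1150, β₀ = -2.4182

Forming AᵀWA = [[183, 31]; [31, 13]] and AᵀWs = [-279, -66]ᵀ gives AᵀWA·[β₁, β₀]ᵀ = AᵀWs.
Δ = 183·13 − 31² = 1418.
β₁ = ((-279)·13 − 31·(-66))/1418 = -1581/1418; β₀ = (183·(-66) − 31·(-279))/1418 = -3429/1418.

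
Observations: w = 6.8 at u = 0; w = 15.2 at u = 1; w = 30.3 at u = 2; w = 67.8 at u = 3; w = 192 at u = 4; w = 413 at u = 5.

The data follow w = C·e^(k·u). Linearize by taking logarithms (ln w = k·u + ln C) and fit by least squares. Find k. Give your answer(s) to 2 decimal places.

k = 0.83

Let Y = ln w. Fitting Y = k·u + ln C by least squares:
XᵀX = [[55.0000, 15.0000]; [15.0000, 6]], rhs = [73.3405, 23.5469]ᵀ  (here Σu = 15.0000, Σ(u)² = 55.0000, Σln w = 23.5469, Σu·ln w = 73.3405).
Slope k = (n·Σu·ln w − Σu·Σln w)/(n·Σ(u)² − (Σu)²) = (6·73.3405 − 15.0000·23.5469)/105.0000 = 0.82705; ln C = (Σln w − k·Σu)/n = 1.85686.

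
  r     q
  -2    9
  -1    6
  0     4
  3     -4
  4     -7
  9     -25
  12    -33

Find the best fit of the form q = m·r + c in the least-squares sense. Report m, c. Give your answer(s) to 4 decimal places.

m = -3.0560, c = 3.7716

Setting ∂/∂m … = 0 gives: 255·m + 25·c = -685;  25·m + 7·c = -50.
(Σr·r = 255, Σr = 25, Σ1 = 7, Σr·q = -685, Σq = -50.)
Δ = 255·7 − 25² = 1160.
m = ((-685)·7 − 25·(-50))/1160 = -709/232; c = (255·(-50) − 25·(-685))/1160 = 875/232.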